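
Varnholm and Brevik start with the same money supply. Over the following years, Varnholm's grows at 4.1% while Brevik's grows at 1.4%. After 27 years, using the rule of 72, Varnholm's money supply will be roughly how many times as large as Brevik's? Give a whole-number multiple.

Only the 2.7-point difference matters.
72/2.7 ≈ 26.67 years per doubling of the ratio; 27 years gives 1.01 doublings, so ≈ 2×.

roughly 2 times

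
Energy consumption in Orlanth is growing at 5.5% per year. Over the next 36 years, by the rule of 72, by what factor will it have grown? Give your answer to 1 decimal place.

Doubling time ≈ 72/5.5 = 13.09 years.
36 years / 13.09 ≈ 2.75 doublings → factor 2^2.75 ≈ 6.7.

roughly 6.7 times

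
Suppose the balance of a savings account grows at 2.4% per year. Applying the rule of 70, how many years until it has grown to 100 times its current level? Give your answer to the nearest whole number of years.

approximately 194 years

One doubling takes 70/2.4 = 29.17 years.
100× is log₂ 100 ≈ 6.64 doublings, so ≈ 6.64 × 29.17 = 194 years.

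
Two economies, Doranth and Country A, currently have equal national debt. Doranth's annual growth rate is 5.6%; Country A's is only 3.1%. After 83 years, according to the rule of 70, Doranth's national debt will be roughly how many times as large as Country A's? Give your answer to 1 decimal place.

roughly 7.8 times

Only the 2.5-point difference matters.
70/2.5 ≈ 28.00 years per doubling of the ratio; 83 years gives 2.96 doublings, so ≈ 7.8×.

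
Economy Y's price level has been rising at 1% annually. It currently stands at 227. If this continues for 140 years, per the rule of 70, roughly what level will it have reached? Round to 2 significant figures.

roughly 910

It doubles every 70/1 ≈ 70.00 years, so 140 years is 2.00 doublings.
2^2.00 ≈ 4.00; 227 × 4.00 ≈ 910.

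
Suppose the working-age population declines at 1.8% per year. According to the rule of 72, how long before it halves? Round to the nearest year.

about 40 years

Halving time ≈ 72 / 1.8 = 40.00 → 40 years.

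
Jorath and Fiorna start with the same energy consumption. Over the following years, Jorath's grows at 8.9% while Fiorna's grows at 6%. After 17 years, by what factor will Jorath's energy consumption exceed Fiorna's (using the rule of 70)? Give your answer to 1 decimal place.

1.6 times

Rate gap = 8.9% − 6% = 2.9 points.
The ratio doubles every 70/2.9 ≈ 24.14 years.
17/24.14 ≈ 0.70 doublings → ratio ≈ 2^0.70 ≈ 1.6.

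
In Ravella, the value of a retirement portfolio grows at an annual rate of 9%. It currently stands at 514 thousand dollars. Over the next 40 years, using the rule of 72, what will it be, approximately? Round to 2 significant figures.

Doubling time ≈ 72/9 = 8.00 years.
40 years is 40/8.00 ≈ 5.00 doublings, a factor of 2^5.00 ≈ 32.00.
514 × 32.00 ≈ 16000 thousand dollars.

approximately 16000 thousand dollars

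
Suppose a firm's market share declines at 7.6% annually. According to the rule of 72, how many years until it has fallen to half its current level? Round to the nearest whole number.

≈ 9 years

The rule works in reverse for decay: 72/7.6 ≈ 9.47 years to halve.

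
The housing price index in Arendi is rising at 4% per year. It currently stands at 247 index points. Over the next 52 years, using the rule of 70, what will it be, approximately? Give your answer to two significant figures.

It doubles every 70/4 ≈ 17.50 years, so 52 years is 2.97 doublings.
2^2.97 ≈ 7.84; 247 × 7.84 ≈ 1900 index points.

roughly 1900 index points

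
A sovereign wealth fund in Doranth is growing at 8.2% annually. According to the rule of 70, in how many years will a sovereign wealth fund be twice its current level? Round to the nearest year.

roughly 9 years

Doubling time ≈ 70 / 8.2 = 8.54 years.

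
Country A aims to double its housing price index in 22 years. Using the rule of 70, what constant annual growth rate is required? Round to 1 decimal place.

70 / 22 ≈ 3.18, so about 3.2% a year.

≈ 3.2% a year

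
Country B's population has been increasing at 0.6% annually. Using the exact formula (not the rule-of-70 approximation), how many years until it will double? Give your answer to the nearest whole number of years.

116 years

t = ln(2) / ln(1 + 0.006) = 0.6931 / 0.005982 ≈ 115.86.
≈ 116 years.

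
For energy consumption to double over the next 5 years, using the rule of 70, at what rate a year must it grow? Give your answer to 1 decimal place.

14.0%

70 / 5 ≈ 14.00, so about 14.0% a year.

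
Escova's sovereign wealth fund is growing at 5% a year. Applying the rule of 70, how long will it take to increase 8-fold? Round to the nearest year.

≈ 42 years

Doubling time ≈ 70/5 = 14.00 years.
8 = 2^3, so 3 doublings → 42 years.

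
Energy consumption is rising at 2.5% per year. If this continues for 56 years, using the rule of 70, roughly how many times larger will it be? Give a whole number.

4 times

70/2.5 ≈ 28.00 years per doubling.
56 years fits 2 doublings: 2^2 = 4.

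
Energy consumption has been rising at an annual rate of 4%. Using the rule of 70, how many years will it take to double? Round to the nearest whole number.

approximately 18 years

Doubling time ≈ 70 / 4 = 17.50 years.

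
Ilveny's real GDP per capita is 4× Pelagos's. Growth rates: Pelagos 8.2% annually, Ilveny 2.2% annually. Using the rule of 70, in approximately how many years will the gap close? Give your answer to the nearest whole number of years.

The growth-rate gap is 8.2% − 2.2% = 6 percentage points.
So the ratio between them halves every 70/6 ≈ 11.67 years.
A 4× gap closes after 2 halvings: 2 × 11.67 ≈ 23 years.

roughly 23 years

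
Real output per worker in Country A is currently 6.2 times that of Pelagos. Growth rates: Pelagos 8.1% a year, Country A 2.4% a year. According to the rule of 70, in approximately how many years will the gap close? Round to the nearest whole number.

Pelagos gains on Country A at 8.1% − 2.4% = 5.7 points a year.
At that relative rate the gap halves every 70/5.7 ≈ 12.28 years.
A 6.2 times gap takes log₂(6.2) ≈ 2.63 halvings to close: 2.63 × 12.28 ≈ 32 years.

about 32 years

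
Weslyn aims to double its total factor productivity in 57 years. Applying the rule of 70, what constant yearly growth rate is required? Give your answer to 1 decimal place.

70 / 57 ≈ 1.23, so about 1.2% per year.

roughly 1.2%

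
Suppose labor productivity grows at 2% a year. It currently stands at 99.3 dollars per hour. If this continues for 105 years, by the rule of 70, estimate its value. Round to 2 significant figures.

It doubles every 70/2 ≈ 35.00 years, so 105 years is 3.00 doublings.
2^3.00 ≈ 8.00; 99.3 × 8.00 ≈ 790 dollars per hour.

≈ 790 dollars per hour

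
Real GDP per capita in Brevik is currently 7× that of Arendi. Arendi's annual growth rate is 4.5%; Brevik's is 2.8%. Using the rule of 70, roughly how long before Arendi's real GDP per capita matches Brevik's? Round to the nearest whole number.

The growth-rate gap is 4.5% − 2.8% = 1.7 percentage points.
So the ratio between them halves every 70/1.7 ≈ 41.18 years.
A 7× gap takes log₂(7) ≈ 2.81 halvings to close: 2.81 × 41.18 ≈ 116 years.

approximately 116 years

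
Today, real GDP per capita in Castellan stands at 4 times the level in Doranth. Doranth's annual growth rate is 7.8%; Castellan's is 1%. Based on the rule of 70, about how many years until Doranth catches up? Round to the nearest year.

roughly 21 years

The growth-rate gap is 7.8% − 1% = 6.8 percentage points.
So the ratio between them halves every 70/6.8 ≈ 10.29 years.
A 4 times gap closes after 2 halvings: 2 × 10.29 ≈ 21 years.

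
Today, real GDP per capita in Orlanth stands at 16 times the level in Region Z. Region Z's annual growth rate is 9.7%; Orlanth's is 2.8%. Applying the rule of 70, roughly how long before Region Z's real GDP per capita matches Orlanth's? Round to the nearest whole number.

≈ 41 years

The growth-rate gap is 9.7% − 2.8% = 6.9 percentage points.
So the ratio between them halves every 70/6.9 ≈ 10.14 years.
A 16 times gap closes after 4 halvings: 4 × 10.14 ≈ 41 years.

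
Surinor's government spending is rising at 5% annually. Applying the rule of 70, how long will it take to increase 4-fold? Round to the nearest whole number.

Doubling time ≈ 70/5 = 14.00 years.
4 = 2^2, so 2 doublings → 28 years.

28 years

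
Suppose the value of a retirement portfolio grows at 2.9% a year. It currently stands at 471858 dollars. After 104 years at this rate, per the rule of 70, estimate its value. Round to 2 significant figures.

around 9400000 dollars

It doubles every 70/2.9 ≈ 24.14 years, so 104 years is 4.31 doublings.
2^4.31 ≈ 19.84; 471858 × 19.84 ≈ 9400000 dollars.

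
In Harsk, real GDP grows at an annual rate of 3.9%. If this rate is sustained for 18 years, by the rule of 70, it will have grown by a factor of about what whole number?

At 3.9% one doubling takes ≈ 17.95 years; 18 years is 1 of them, so ×2.

≈ 2 times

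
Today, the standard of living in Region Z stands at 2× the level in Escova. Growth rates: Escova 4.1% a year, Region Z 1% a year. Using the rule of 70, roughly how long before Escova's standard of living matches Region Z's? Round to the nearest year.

What matters is the difference: 3.1 pp.
Rule of 70 on the gap: the ratio halves every 70/3.1 ≈ 22.58 years.
A 2× gap closes after 1 halving: 1 × 22.58 ≈ 23 years.

approximately 23 years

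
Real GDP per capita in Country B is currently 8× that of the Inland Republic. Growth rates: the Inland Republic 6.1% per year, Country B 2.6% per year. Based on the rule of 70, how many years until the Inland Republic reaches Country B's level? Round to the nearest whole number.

≈ 60 years

What matters is the difference: 3.5 pp.
Rule of 70 on the gap: the ratio halves every 70/3.5 ≈ 20.00 years.
An 8× gap closes after 3 halvings: 3 × 20.00 ≈ 60 years.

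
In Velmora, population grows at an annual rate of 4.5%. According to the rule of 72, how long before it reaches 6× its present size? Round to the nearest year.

Doubling time ≈ 72/4.5 = 16.00 years.
6× is log₂ 6 ≈ 2.58 doublings, so ≈ 2.58 × 16.00 = 41 years.

around 41 years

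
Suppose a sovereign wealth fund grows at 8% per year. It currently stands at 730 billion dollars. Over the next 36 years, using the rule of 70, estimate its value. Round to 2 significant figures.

about 13000 billion dollars

Doubling time ≈ 70/8 = 8.75 years.
36 years is 36/8.75 ≈ 4.11 doublings, a factor of 2^4.11 ≈ 17.27.
730 × 17.27 ≈ 13000 billion dollars.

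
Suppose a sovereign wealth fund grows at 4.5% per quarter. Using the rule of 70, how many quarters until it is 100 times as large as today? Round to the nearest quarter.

about 103 quarters

Doubling time ≈ 70/4.5 = 15.56 quarters.
100× is log₂ 100 ≈ 6.64 doublings, so ≈ 6.64 × 15.56 = 103 quarters.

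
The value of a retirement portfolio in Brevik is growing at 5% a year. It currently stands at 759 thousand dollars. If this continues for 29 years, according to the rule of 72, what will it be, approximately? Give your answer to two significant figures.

It doubles every 72/5 ≈ 14.40 years, so 29 years is 2.01 doublings.
2^2.01 ≈ 4.03; 759 × 4.03 ≈ 3100 thousand dollars.

about 3100 thousand dollars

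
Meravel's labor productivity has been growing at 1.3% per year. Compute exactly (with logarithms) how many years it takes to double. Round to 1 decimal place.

t = ln(2) / ln(1 + 0.013) = 0.6931 / 0.012916 ≈ 53.66.

53.7 years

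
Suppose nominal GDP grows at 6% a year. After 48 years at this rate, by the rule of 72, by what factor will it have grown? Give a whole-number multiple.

≈ 16 times

Doubling time ≈ 72/6 = 12.00 years.
48/12.00 ≈ 4 doublings, so about 2^4 = 16×.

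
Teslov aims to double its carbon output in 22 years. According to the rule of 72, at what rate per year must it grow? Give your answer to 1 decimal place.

72 / 22 ≈ 3.27, so about 3.3% per year.

around 3.3%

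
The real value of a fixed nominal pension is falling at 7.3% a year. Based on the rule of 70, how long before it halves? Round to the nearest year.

10 years

Halving time ≈ 70 / 7.3 = 9.59 → 10 years.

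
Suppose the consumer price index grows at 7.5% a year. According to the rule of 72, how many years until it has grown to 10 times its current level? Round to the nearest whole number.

around 32 years

At 7.5% it doubles every 72/7.5 ≈ 9.60 years.
10× is log₂ 10 ≈ 3.32 doublings, so ≈ 3.32 × 9.60 = 32 years.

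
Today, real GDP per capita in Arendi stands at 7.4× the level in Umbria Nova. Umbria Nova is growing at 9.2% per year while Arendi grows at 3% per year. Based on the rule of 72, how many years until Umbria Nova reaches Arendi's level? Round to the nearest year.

The growth-rate gap is 9.2% − 3% = 6.2 percentage points.
So the ratio between them halves every 72/6.2 ≈ 11.61 years.
A 7.4× gap takes log₂(7.4) ≈ 2.89 halvings to close: 2.89 × 11.61 ≈ 34 years.

34 years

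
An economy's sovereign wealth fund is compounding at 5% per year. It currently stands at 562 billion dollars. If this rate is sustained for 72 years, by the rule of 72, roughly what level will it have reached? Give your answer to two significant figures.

about 18000 billion dollars

Doubling time ≈ 72/5 = 14.40 years.
72 years is 72/14.40 ≈ 5.00 doublings, a factor of 2^5.00 ≈ 32.00.
562 × 32.00 ≈ 18000 billion dollars.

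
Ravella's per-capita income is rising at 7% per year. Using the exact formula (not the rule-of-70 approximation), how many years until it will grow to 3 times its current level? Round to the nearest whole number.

16 years

t = ln(3) / ln(1 + 0.07) = 1.0986 / 0.067659 ≈ 16.24.
≈ 16 years.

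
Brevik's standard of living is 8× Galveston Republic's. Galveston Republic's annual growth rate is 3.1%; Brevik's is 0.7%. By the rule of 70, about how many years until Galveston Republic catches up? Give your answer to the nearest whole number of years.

What matters is the difference: 2.4 pp.
Rule of 70 on the gap: the ratio halves every 70/2.4 ≈ 29.17 years.
An 8× gap closes after 3 halvings: 3 × 29.17 ≈ 88 years.

≈ 88 years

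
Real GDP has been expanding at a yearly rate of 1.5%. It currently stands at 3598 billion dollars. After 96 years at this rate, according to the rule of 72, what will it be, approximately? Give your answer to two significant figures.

It doubles every 72/1.5 ≈ 48.00 years, so 96 years is 2.00 doublings.
2^2.00 ≈ 4.00; 3598 × 4.00 ≈ 14000 billion dollars.

14000 billion dollars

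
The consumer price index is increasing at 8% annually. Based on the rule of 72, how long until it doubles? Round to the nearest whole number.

approximately 9 years

At 8%, doubling takes about 72/8 = 9.00 years.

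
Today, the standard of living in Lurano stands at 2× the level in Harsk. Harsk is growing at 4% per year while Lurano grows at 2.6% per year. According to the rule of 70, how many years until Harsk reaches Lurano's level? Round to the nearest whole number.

The growth-rate gap is 4% − 2.6% = 1.4 percentage points.
So the ratio between them halves every 70/1.4 ≈ 50.00 years.
A 2× gap closes after 1 halving: 1 × 50.00 ≈ 50 years.

roughly 50 years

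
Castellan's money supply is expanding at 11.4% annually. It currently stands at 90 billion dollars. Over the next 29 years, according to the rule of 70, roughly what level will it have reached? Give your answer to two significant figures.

around 2400 billion dollars

Doubling time ≈ 70/11.4 = 6.14 years.
29 years is 29/6.14 ≈ 4.72 doublings, a factor of 2^4.72 ≈ 26.35.
90 × 26.35 ≈ 2400 billion dollars.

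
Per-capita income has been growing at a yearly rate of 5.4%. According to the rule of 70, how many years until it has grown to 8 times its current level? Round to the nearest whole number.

One doubling takes 70/5.4 = 12.96 years.
Getting to 8× needs 3 doublings: 3 × 12.96 ≈ 39 years.

approximately 39 years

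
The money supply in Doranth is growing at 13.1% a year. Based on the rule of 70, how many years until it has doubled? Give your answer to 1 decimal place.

Doubling time ≈ 70 / 13.1 = 5.34 years.

5.3 years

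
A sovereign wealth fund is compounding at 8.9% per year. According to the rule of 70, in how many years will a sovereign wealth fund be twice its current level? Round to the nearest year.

around 8 years

At 8.9%, doubling takes about 70/8.9 = 7.87 years.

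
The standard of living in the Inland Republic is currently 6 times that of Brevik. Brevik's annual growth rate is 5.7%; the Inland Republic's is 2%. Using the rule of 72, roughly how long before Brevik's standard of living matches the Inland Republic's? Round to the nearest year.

approximately 50 years

What matters is the difference: 3.7 pp.
Rule of 72 on the gap: the ratio halves every 72/3.7 ≈ 19.46 years.
A 6 times gap takes log₂(6) ≈ 2.58 halvings to close: 2.58 × 19.46 ≈ 50 years.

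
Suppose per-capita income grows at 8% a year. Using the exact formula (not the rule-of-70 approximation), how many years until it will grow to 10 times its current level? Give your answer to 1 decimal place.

t = ln(10) / ln(1 + 0.08) = 2.3026 / 0.076961 ≈ 29.92.

29.9 years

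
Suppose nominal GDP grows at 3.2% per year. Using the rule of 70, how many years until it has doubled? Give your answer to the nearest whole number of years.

22 years

70/3.2 ≈ 21.88, so it doubles roughly every 22 years.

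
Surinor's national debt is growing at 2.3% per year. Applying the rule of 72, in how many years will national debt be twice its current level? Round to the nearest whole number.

Doubling time ≈ 72 / 2.3 = 31.30 years.

about 31 years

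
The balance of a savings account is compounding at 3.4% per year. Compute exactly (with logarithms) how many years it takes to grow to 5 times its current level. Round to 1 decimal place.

t = ln(5) / ln(1 + 0.034) = 1.6094 / 0.033435 ≈ 48.14.

48.1 years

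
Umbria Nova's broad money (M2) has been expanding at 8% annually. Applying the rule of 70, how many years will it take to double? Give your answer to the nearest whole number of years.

approximately 9 years

Doubling time ≈ 70 / 8 = 8.75 years.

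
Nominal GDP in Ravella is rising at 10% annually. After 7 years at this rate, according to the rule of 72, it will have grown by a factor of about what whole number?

about 2 times

At 10% one doubling takes ≈ 7.20 years; 7 years is 1 of them, so ×2.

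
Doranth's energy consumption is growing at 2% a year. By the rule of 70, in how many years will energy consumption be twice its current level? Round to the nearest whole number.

approximately 35 years

70/2 ≈ 35.00, so it doubles roughly every 35 years.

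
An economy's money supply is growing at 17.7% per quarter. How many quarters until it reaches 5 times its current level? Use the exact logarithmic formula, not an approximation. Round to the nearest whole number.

10 quarters

t = ln(5) / ln(1 + 0.177) = 1.6094 / 0.162969 ≈ 9.88.
≈ 10 quarters.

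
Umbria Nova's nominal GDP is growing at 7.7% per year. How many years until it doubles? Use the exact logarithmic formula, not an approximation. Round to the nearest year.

t = ln(2) / ln(1 + 0.077) = 0.6931 / 0.074179 ≈ 9.34.
≈ 9 years.

9 years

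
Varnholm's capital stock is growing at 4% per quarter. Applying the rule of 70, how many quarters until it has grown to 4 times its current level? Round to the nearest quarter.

Doubling time ≈ 70/4 = 17.50 quarters.
4 = 2^2, so 2 doublings → 35 quarters.

35 quarters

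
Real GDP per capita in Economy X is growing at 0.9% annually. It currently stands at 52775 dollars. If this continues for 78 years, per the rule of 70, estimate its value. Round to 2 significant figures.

Doubling time ≈ 70/0.9 = 77.78 years.
78 years is 78/77.78 ≈ 1.00 doublings, a factor of 2^1.00 ≈ 2.00.
52775 × 2.00 ≈ 110000 dollars.

roughly 110000 dollars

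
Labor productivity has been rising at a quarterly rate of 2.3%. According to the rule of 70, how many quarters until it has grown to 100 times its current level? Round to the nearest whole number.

around 202 quarters

At 2.3% it doubles every 70/2.3 ≈ 30.43 quarters.
100× is log₂ 100 ≈ 6.64 doublings, so ≈ 6.64 × 30.43 = 202 quarters.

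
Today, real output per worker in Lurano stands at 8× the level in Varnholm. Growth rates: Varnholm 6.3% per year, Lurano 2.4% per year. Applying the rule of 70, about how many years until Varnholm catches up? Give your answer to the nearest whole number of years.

Varnholm gains on Lurano at 6.3% − 2.4% = 3.9 points a year.
At that relative rate the gap halves every 70/3.9 ≈ 17.95 years.
An 8× gap closes after 3 halvings: 3 × 17.95 ≈ 54 years.

roughly 54 years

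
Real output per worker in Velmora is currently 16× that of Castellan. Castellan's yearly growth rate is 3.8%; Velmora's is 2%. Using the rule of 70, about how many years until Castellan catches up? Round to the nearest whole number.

approximately 156 years

What matters is the difference: 1.8 pp.
Rule of 70 on the gap: the ratio halves every 70/1.8 ≈ 38.89 years.
A 16× gap closes after 4 halvings: 4 × 38.89 ≈ 156 years.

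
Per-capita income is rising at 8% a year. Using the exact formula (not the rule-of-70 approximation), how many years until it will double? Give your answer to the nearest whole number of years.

t = ln(2) / ln(1 + 0.08) = 0.6931 / 0.076961 ≈ 9.01.
≈ 9 years.

9 years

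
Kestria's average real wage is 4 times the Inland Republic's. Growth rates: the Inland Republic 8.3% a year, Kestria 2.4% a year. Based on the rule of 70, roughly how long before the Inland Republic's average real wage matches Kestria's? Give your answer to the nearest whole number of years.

the Inland Republic gains on Kestria at 8.3% − 2.4% = 5.9 points a year.
At that relative rate the gap halves every 70/5.9 ≈ 11.86 years.
A 4 times gap closes after 2 halvings: 2 × 11.86 ≈ 24 years.

about 24 years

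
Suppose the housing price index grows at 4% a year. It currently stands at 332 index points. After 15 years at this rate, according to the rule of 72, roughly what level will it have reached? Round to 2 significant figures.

about 590 index points

Doubling time ≈ 72/4 = 18.00 years.
15 years is 15/18.00 ≈ 0.83 doublings, a factor of 2^0.83 ≈ 1.78.
332 × 1.78 ≈ 590 index points.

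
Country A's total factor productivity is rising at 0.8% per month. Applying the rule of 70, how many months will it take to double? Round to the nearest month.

Doubling time ≈ 70 / 0.8 = 87.50 months.

88 months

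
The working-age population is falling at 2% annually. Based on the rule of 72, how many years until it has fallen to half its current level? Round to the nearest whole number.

approximately 36 years

Halving time ≈ 72 / 2 = 36.00 → 36 years.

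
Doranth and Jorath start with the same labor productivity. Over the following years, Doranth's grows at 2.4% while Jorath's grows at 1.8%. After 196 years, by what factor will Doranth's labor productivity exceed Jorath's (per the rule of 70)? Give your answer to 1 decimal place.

Rate gap = 2.4% − 1.8% = 0.6 points.
The ratio doubles every 70/0.6 ≈ 116.67 years.
196/116.67 ≈ 1.68 doublings → ratio ≈ 2^1.68 ≈ 3.2.

≈ 3.2 times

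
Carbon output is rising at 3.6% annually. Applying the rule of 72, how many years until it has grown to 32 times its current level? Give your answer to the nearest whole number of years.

One doubling takes 72/3.6 = 20.00 years.
32× is 5 doublings, so 5 × 20.00 ≈ 100 years.

100 years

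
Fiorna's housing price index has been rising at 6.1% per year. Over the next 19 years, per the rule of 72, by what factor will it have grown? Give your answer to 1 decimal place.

roughly 3.1 times

Doubles every ≈ 11.80 years (72/6.1).
19 years is 1.61 doublings; 2^1.61 ≈ 3.1×.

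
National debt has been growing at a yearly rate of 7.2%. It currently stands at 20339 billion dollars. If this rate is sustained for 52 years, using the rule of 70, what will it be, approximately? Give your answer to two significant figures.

Doubling time ≈ 70/7.2 = 9.72 years.
52 years is 52/9.72 ≈ 5.35 doublings, a factor of 2^5.35 ≈ 40.79.
20339 × 40.79 ≈ 830000 billion dollars.

≈ 830000 billion dollars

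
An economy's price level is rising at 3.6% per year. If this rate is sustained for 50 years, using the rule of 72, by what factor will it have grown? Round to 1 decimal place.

Doubles every ≈ 20.00 years (72/3.6).
50 years is 2.50 doublings; 2^2.50 ≈ 5.7×.

around 5.7 times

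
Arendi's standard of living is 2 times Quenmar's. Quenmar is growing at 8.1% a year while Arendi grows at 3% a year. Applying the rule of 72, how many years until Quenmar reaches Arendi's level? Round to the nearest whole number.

What matters is the difference: 5.1 pp.
Rule of 72 on the gap: the ratio halves every 72/5.1 ≈ 14.12 years.
A 2 times gap closes after 1 halving: 1 × 14.12 ≈ 14 years.

roughly 14 years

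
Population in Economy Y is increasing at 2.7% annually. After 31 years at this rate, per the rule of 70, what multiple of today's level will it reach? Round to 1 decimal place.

Doubling time ≈ 70/2.7 = 25.93 years.
31 years / 25.93 ≈ 1.20 doublings → factor 2^1.20 ≈ 2.3.

approximately 2.3 times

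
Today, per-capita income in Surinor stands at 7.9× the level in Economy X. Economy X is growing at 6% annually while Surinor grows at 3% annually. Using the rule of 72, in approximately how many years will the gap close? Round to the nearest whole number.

What matters is the difference: 3 pp.
Rule of 72 on the gap: the ratio halves every 72/3 ≈ 24.00 years.
A 7.9× gap takes log₂(7.9) ≈ 2.98 halvings to close: 2.98 × 24.00 ≈ 72 years.

72 years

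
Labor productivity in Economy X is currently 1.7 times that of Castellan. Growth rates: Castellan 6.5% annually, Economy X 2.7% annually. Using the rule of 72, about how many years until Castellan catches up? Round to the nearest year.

≈ 15 years

The growth-rate gap is 6.5% − 2.7% = 3.8 percentage points.
So the ratio between them halves every 72/3.8 ≈ 18.95 years.
A 1.7 times gap takes log₂(1.7) ≈ 0.77 halvings to close: 0.77 × 18.95 ≈ 15 years.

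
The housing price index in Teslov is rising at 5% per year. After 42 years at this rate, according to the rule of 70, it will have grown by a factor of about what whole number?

about 8 times

Doubling time ≈ 70/5 = 14.00 years.
42/14.00 ≈ 3 doublings, so about 2^3 = 8×.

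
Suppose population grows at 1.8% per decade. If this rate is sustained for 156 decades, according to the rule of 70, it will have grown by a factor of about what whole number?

Doubling time ≈ 70/1.8 = 38.89 decades.
156/38.89 ≈ 4 doublings, so about 2^4 = 16×.

approximately 16 times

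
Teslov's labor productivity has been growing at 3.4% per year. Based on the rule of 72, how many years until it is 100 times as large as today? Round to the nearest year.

Doubling time ≈ 72/3.4 = 21.18 years.
Reaching 100× takes log₂(100) ≈ 6.64 doublings.
6.64 × 21.18 ≈ 141 years.

around 141 years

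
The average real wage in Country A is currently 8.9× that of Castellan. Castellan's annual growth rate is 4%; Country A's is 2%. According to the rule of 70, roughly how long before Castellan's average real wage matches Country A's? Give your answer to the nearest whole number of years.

roughly 110 years

What matters is the difference: 2 pp.
Rule of 70 on the gap: the ratio halves every 70/2 ≈ 35.00 years.
An 8.9× gap takes log₂(8.9) ≈ 3.15 halvings to close: 3.15 × 35.00 ≈ 110 years.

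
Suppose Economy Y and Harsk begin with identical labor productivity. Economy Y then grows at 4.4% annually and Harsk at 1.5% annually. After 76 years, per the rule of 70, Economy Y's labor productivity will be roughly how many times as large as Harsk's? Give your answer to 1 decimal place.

about 8.9 times

Economy Y pulls ahead at 2.9 pp per year, so the ratio doubles every 70/2.9 ≈ 24.14 years.
In 76 years that's 3.15 doublings: 2^3.15 ≈ 8.9.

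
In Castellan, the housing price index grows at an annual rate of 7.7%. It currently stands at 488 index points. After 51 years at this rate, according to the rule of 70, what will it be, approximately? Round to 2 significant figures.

Doubling time ≈ 70/7.7 = 9.09 years.
51 years is 51/9.09 ≈ 5.61 doublings, a factor of 2^5.61 ≈ 48.84.
488 × 48.84 ≈ 24000 index points.

24000 index points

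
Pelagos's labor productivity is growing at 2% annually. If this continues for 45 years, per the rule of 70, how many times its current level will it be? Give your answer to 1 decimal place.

Doubles every ≈ 35.00 years (70/2).
45 years is 1.29 doublings; 2^1.29 ≈ 2.4×.

about 2.4 times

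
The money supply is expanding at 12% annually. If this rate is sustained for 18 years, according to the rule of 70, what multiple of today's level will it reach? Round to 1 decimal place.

Doubling time ≈ 70/12 = 5.83 years.
18 years / 5.83 ≈ 3.09 doublings → factor 2^3.09 ≈ 8.5.

approximately 8.5 times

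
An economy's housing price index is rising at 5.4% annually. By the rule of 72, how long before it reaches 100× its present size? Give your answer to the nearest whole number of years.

approximately 89 years

One doubling takes 72/5.4 = 13.33 years.
Reaching 100× takes log₂(100) ≈ 6.64 doublings.
6.64 × 13.33 ≈ 89 years.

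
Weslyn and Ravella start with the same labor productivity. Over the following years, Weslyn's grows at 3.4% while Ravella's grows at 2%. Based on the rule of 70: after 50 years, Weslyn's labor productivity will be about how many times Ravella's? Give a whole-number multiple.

≈ 2 times

Rate gap = 3.4% − 2% = 1.4 points.
The ratio doubles every 70/1.4 ≈ 50.00 years.
50/50.00 ≈ 1.00 doublings → ratio ≈ 2^1.00 ≈ 2.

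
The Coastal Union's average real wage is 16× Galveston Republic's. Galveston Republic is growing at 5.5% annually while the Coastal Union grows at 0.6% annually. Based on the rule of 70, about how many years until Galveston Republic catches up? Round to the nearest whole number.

Galveston Republic gains on the Coastal Union at 5.5% − 0.6% = 4.9 points a year.
At that relative rate the gap halves every 70/4.9 ≈ 14.29 years.
A 16× gap closes after 4 halvings: 4 × 14.29 ≈ 57 years.

57 years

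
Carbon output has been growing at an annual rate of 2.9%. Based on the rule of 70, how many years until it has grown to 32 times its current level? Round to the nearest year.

At 2.9% it doubles every 70/2.9 ≈ 24.14 years.
32× is 5 doublings, so 5 × 24.14 ≈ 121 years.

≈ 121 years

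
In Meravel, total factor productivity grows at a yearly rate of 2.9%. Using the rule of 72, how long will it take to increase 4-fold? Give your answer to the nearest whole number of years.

50 years

At 2.9% it doubles every 72/2.9 ≈ 24.83 years.
Getting to 4× needs 2 doublings: 2 × 24.83 ≈ 50 years.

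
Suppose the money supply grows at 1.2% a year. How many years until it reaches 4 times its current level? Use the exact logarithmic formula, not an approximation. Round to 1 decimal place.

116.2 years

t = ln(4) / ln(1 + 0.012) = 1.3863 / 0.011929 ≈ 116.21.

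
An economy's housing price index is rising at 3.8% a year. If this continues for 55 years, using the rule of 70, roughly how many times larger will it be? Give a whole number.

≈ 8 times

Doubling time ≈ 70/3.8 = 18.42 years.
55/18.42 ≈ 3 doublings, so about 2^3 = 8×.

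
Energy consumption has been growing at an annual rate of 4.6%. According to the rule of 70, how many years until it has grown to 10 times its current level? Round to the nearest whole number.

about 51 years

At 4.6% it doubles every 70/4.6 ≈ 15.22 years.
Reaching 10× takes log₂(10) ≈ 3.32 doublings.
3.32 × 15.22 ≈ 51 years.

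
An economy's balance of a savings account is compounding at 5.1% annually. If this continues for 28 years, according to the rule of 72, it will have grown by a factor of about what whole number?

At 5.1% one doubling takes ≈ 14.12 years; 28 years is 2 of them, so ×4.

4 times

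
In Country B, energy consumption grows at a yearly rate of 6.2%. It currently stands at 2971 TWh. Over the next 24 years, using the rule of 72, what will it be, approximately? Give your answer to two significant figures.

about 12000 TWh

Doubling time ≈ 72/6.2 = 11.61 years.
24 years is 24/11.61 ≈ 2.07 doublings, a factor of 2^2.07 ≈ 4.20.
2971 × 4.20 ≈ 12000 TWh.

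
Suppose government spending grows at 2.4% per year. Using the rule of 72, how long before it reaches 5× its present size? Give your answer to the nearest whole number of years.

70 years

Doubling time ≈ 72/2.4 = 30.00 years.
5× is log₂ 5 ≈ 2.32 doublings, so ≈ 2.32 × 30.00 = 70 years.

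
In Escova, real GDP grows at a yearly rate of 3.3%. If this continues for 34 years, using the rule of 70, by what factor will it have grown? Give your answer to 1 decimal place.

Doubles every ≈ 21.21 years (70/3.3).
34 years is 1.60 doublings; 2^1.60 ≈ 3.0×.

roughly 3.0 times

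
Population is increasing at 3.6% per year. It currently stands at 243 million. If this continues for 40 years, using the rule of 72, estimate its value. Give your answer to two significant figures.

It doubles every 72/3.6 ≈ 20.00 years, so 40 years is 2.00 doublings.
2^2.00 ≈ 4.00; 243 × 4.00 ≈ 970 million.

≈ 970 million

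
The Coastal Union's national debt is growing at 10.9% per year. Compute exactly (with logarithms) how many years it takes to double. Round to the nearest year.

t = ln(2) / ln(1 + 0.109) = 0.6931 / 0.103459 ≈ 6.70.
≈ 7 years.

7 years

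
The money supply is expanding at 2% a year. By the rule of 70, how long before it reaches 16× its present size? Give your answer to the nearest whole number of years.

approximately 140 years

One doubling takes 70/2 = 35.00 years.
Getting to 16× needs 4 doublings: 4 × 35.00 ≈ 140 years.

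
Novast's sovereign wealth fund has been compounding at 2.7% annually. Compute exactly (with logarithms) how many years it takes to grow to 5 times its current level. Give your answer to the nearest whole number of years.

t = ln(5) / ln(1 + 0.027) = 1.6094 / 0.026642 ≈ 60.41.
≈ 60 years.

60 years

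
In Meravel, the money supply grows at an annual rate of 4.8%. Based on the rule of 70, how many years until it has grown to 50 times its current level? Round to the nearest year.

roughly 82 years

One doubling takes 70/4.8 = 14.58 years.
50× is log₂ 50 ≈ 5.64 doublings, so ≈ 5.64 × 14.58 = 82 years.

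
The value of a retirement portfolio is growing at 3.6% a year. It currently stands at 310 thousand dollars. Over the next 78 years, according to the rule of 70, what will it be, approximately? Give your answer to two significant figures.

about 5000 thousand dollars

It doubles every 70/3.6 ≈ 19.44 years, so 78 years is 4.01 doublings.
2^4.01 ≈ 16.11; 310 × 16.11 ≈ 5000 thousand dollars.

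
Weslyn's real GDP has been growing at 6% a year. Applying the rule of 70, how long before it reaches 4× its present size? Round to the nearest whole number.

≈ 23 years

At 6% it doubles every 70/6 ≈ 11.67 years.
4 = 2^2, so 2 doublings → 23 years.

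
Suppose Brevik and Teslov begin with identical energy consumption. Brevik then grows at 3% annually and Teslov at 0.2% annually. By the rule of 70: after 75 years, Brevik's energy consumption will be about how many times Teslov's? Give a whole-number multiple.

approximately 8 times

Brevik pulls ahead at 2.8 pp per year, so the ratio doubles every 70/2.8 ≈ 25.00 years.
In 75 years that's 3.00 doublings: 2^3.00 ≈ 8.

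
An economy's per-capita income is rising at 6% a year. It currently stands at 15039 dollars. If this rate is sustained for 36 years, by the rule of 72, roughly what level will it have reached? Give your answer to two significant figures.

Doubling time ≈ 72/6 = 12.00 years.
36 years is 36/12.00 ≈ 3.00 doublings, a factor of 2^3.00 ≈ 8.00.
15039 × 8.00 ≈ 120000 dollars.

approximately 120000 dollars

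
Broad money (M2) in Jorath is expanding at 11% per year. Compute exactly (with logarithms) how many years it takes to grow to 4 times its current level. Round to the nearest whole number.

t = ln(4) / ln(1 + 0.11) = 1.3863 / 0.104360 ≈ 13.28.
≈ 13 years.

13 years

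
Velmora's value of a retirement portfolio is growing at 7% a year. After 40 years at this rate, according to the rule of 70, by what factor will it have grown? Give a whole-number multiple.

approximately 16 times

70/7 ≈ 10.00 years per doubling.
40 years fits 4 doublings: 2^4 = 16.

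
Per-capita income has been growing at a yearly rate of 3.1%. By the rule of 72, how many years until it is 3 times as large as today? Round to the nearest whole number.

At 3.1% it doubles every 72/3.1 ≈ 23.23 years.
Reaching 3× takes log₂(3) ≈ 1.58 doublings.
1.58 × 23.23 ≈ 37 years.

around 37 years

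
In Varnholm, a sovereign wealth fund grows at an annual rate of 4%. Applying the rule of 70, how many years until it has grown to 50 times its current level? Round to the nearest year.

roughly 99 years

Doubling time ≈ 70/4 = 17.50 years.
50× is log₂ 50 ≈ 5.64 doublings, so ≈ 5.64 × 17.50 = 99 years.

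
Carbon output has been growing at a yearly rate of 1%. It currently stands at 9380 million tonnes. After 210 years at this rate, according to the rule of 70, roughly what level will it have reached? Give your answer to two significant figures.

It doubles every 70/1 ≈ 70.00 years, so 210 years is 3.00 doublings.
2^3.00 ≈ 8.00; 9380 × 8.00 ≈ 75000 million tonnes.

about 75000 million tonnes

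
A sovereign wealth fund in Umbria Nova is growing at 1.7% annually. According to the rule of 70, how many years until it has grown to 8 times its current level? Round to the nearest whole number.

approximately 124 years

One doubling takes 70/1.7 = 41.18 years.
Getting to 8× needs 3 doublings: 3 × 41.18 ≈ 124 years.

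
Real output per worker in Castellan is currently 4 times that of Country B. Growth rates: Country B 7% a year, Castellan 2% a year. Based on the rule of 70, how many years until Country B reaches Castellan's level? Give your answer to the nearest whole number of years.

about 28 years

The growth-rate gap is 7% − 2% = 5 percentage points.
So the ratio between them halves every 70/5 ≈ 14.00 years.
A 4 times gap closes after 2 halvings: 2 × 14.00 ≈ 28 years.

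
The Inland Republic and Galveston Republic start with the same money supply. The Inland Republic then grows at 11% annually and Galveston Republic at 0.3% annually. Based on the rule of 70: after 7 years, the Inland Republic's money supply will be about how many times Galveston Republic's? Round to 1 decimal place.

about 2.1 times

Rate gap = 11% − 0.3% = 10.7 points.
The ratio doubles every 70/10.7 ≈ 6.54 years.
7/6.54 ≈ 1.07 doublings → ratio ≈ 2^1.07 ≈ 2.1.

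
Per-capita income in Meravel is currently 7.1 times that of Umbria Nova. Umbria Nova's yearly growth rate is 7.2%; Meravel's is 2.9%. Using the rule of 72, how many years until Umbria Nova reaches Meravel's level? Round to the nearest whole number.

Umbria Nova gains on Meravel at 7.2% − 2.9% = 4.3 points a year.
At that relative rate the gap halves every 72/4.3 ≈ 16.74 years.
A 7.1 times gap takes log₂(7.1) ≈ 2.83 halvings to close: 2.83 × 16.74 ≈ 47 years.

roughly 47 years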